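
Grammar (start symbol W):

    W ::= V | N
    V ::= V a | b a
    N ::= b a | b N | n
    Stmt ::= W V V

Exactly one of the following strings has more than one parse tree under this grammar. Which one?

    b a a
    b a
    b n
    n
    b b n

b a a: 1 tree
b a: 2 trees
b n: 1 tree
n: 1 tree
b b n: 1 tree

b a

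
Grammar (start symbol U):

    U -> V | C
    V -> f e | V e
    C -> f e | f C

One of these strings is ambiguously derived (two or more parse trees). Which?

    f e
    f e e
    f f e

f e: 2 trees
f e e: 1 tree
f f e: 1 tree

f e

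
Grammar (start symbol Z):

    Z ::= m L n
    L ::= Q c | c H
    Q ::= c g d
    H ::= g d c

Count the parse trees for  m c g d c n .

Parse trees for m c g d c n:
  [Z m [L [Q c g d] c] n]
  [Z m [L c [H g d c]] n]

2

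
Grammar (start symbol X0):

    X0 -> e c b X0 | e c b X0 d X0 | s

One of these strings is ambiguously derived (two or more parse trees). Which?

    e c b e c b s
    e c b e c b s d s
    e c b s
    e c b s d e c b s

e c b e c b s: 1 tree
e c b e c b s d s: 2 trees
e c b s: 1 tree
e c b s d e c b s: 1 tree

e c b e c b s d s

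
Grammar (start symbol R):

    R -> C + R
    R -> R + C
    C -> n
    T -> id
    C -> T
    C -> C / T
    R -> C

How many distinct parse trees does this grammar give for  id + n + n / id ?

4

Parse trees for id + n + n / id:
  [R [C [T id]] + [R [C n] + [R [C [C n] / [T id]]]]]
  [R [C [T id]] + [R [R [C n]] + [C [C n] / [T id]]]]
  [R [R [C [T id]] + [R [C n]]] + [C [C n] / [T id]]]
  [R [R [R [C [T id]]] + [C n]] + [C [C n] / [T id]]]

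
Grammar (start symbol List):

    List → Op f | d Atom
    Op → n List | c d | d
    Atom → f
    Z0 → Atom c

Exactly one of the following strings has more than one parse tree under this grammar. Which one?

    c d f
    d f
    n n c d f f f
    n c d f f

c d f: 1 tree
d f: 2 trees
n n c d f f f: 1 tree
n c d f f: 1 tree

d f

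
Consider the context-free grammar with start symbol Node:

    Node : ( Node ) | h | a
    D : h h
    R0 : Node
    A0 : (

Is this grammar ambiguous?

Only Node is reachable from Node; ignoring the rest: Each string is a nest of matched brackets around a single atom. An opening bracket forces the recursive rule; an atom forces the base rule.

Unambiguous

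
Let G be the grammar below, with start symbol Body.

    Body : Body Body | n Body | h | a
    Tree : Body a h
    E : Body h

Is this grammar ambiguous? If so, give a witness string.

Witness: a a a

Derivation 1: Body ⇒ Body Body ⇒ Body Body Body ⇒ a Body Body ⇒ a a Body ⇒ a a a
Derivation 2: Body ⇒ Body Body ⇒ a Body ⇒ a Body Body ⇒ a a Body ⇒ a a a

Two distinct leftmost derivations for the same string.

Ambiguous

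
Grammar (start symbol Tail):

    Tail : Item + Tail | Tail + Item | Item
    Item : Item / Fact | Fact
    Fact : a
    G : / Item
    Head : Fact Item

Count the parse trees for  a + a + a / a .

Parse trees for a + a + a / a:
  [Tail [Item [Fact a]] + [Tail [Item [Fact a]] + [Tail [Item [Item [Fact a]] / [Fact a]]]]]
  [Tail [Item [Fact a]] + [Tail [Tail [Item [Fact a]]] + [Item [Item [Fact a]] / [Fact a]]]]
  [Tail [Tail [Item [Fact a]] + [Tail [Item [Fact a]]]] + [Item [Item [Fact a]] / [Fact a]]]
  [Tail [Tail [Tail [Item [Fact a]]] + [Item [Fact a]]] + [Item [Item [Fact a]] / [Fact a]]]

4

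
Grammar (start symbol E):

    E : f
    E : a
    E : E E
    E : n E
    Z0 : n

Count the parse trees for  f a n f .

Parse trees for f a n f:
  [E [E f] [E [E a] [E n [E f]]]]
  [E [E [E f] [E a]] [E n [E f]]]

2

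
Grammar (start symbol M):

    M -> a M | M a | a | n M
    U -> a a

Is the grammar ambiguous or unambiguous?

Ambiguous

Witness: a a

Derivation 1: M ⇒ a M ⇒ a a
Derivation 2: M ⇒ M a ⇒ a a

Two distinct leftmost derivations for the same string.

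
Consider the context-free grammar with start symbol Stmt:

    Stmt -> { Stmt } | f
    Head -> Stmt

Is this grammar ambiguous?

Only Stmt is reachable from Stmt; ignoring the rest: Each string is a nest of matched brackets around a single atom. An opening bracket forces the recursive rule; an atom forces the base rule.

Unambiguous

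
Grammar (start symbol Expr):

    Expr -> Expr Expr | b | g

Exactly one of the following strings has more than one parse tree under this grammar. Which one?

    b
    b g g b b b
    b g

b g g b b b

b: 1 tree
b g g b b b: 42 trees
b g: 1 tree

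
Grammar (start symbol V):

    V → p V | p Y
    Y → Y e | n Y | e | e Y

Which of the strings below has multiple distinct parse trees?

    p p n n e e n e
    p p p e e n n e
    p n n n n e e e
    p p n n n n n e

p n n n n e e e

p p n n e e n e: 1 tree
p p p e e n n e: 1 tree
p n n n n e e e: 22 trees
p p n n n n n e: 1 tree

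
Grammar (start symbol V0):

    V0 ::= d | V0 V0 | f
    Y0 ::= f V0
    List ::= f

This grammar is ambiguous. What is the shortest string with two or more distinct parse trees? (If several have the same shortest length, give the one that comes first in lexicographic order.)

d d d

length 1: no string has ≥2 trees
length 2: no string has ≥2 trees
length 3: d d d has 2 parse trees

Two derivations of d d d:
  V0 ⇒ V0 V0 ⇒ d V0 ⇒ d V0 V0 ⇒ d d V0 ⇒ d d d
  V0 ⇒ V0 V0 ⇒ V0 V0 V0 ⇒ d V0 V0 ⇒ d d V0 ⇒ d d d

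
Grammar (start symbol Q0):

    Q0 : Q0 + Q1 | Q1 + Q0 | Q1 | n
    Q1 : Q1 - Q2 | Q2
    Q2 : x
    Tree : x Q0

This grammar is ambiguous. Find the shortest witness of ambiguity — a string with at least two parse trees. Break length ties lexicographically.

length 1: no string has ≥2 trees
length 3: x + x has 2 parse trees

Two derivations of x + x:
  Q0 ⇒ Q0 + Q1 ⇒ Q1 + Q1 ⇒ Q2 + Q1 ⇒ x + Q1 ⇒ x + Q2 ⇒ x + x
  Q0 ⇒ Q1 + Q0 ⇒ Q2 + Q0 ⇒ x + Q0 ⇒ x + Q1 ⇒ x + Q2 ⇒ x + x

x + x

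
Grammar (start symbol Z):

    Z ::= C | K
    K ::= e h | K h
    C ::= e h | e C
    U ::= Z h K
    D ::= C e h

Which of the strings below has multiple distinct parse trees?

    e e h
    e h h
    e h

e h

e e h: 1 tree
e h h: 1 tree
e h: 2 trees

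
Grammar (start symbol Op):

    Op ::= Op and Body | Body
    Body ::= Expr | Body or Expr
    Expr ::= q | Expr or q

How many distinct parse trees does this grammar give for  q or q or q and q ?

4

Parse trees for q or q or q and q:
  [Op [Op [Body [Expr [Expr [Expr q] or q] or q]]] and [Body [Expr q]]]
  [Op [Op [Body [Body [Expr q]] or [Expr [Expr q] or q]]] and [Body [Expr q]]]
  [Op [Op [Body [Body [Expr [Expr q] or q]] or [Expr q]]] and [Body [Expr q]]]
  [Op [Op [Body [Body [Body [Expr q]] or [Expr q]] or [Expr q]]] and [Body [Expr q]]]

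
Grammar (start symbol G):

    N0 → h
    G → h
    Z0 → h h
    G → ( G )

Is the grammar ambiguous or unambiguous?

Only G is reachable from G; ignoring the rest: Each string is a nest of matched brackets around a single atom. An opening bracket forces the recursive rule; an atom forces the base rule.

Unambiguous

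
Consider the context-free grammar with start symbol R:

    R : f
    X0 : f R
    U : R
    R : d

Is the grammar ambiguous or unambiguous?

(U, X0 are unreachable from R, so their rules don't affect L(R).) Each reachable nonterminal has at most one production per leading terminal, and all productions are right-linear; the derivation is determined token-by-token.

Unambiguous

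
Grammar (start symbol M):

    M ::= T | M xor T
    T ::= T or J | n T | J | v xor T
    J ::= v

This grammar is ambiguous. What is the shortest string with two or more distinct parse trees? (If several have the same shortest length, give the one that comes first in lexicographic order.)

length 1: no string has ≥2 trees
length 2: no string has ≥2 trees
length 3: v xor v has 2 parse trees

Two derivations of v xor v:
  M ⇒ T ⇒ v xor T ⇒ v xor J ⇒ v xor v
  M ⇒ M xor T ⇒ T xor T ⇒ J xor T ⇒ v xor T ⇒ v xor J ⇒ v xor v

v xor v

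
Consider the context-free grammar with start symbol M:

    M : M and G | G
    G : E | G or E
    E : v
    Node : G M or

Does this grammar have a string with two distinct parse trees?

Unambiguous

Only M, G, E are reachable from M; ignoring the rest: The grammar is stratified — M handles 'and' (left-recursive), G handles 'or', E atoms. Each operator has a fixed associativity and precedence level, so every string has one parse.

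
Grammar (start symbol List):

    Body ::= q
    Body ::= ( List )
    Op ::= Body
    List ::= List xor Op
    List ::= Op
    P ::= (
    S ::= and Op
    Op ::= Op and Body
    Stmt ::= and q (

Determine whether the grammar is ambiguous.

(P, S, Stmt are unreachable from List, so their rules don't affect L(List).) List → List xor Op | Op  ;  Op → Op and Body | Body  — a left-associative chain with Body at the bottom. Each string factors uniquely by precedence.

Unambiguous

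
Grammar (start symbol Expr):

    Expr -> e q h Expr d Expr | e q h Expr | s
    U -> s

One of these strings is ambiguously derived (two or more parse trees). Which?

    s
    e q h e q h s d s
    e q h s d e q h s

s: 1 tree
e q h e q h s d s: 2 trees
e q h s d e q h s: 1 tree

e q h e q h s d s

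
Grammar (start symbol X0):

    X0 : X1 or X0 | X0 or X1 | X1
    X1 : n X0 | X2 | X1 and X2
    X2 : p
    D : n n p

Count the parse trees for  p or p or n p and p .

Parse trees for p or p or n p and p:
  [X0 [X1 [X2 p]] or [X0 [X1 [X2 p]] or [X0 [X1 n [X0 [X1 [X1 [X2 p]] and [X2 p]]]]]]]
  [X0 [X1 [X2 p]] or [X0 [X1 [X2 p]] or [X0 [X1 [X1 n [X0 [X1 [X2 p]]]] and [X2 p]]]]]
  [X0 [X1 [X2 p]] or [X0 [X0 [X1 [X2 p]]] or [X1 n [X0 [X1 [X1 [X2 p]] and [X2 p]]]]]]
  [X0 [X1 [X2 p]] or [X0 [X0 [X1 [X2 p]]] or [X1 [X1 n [X0 [X1 [X2 p]]]] and [X2 p]]]]
  [X0 [X0 [X1 [X2 p]] or [X0 [X1 [X2 p]]]] or [X1 n [X0 [X1 [X1 [X2 p]] and [X2 p]]]]]
  [X0 [X0 [X1 [X2 p]] or [X0 [X1 [X2 p]]]] or [X1 [X1 n [X0 [X1 [X2 p]]]] and [X2 p]]]
  [X0 [X0 [X0 [X1 [X2 p]]] or [X1 [X2 p]]] or [X1 n [X0 [X1 [X1 [X2 p]] and [X2 p]]]]]
  [X0 [X0 [X0 [X1 [X2 p]]] or [X1 [X2 p]]] or [X1 [X1 n [X0 [X1 [X2 p]]]] and [X2 p]]]

8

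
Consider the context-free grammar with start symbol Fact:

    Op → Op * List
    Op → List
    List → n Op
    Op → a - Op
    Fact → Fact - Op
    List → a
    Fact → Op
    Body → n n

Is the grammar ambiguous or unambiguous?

Ambiguous

Witness: a - a

Derivation 1: Fact ⇒ Fact - Op ⇒ Op - Op ⇒ List - Op ⇒ a - Op ⇒ a - List ⇒ a - a
Derivation 2: Fact ⇒ Op ⇒ a - Op ⇒ a - List ⇒ a - a

Two distinct leftmost derivations for the same string.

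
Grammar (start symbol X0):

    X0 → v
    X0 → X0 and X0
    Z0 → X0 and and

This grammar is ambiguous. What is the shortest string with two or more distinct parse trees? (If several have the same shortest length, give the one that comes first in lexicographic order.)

v and v and v

length 1: no string has ≥2 trees
length 3: no string has ≥2 trees
length 5: v and v and v has 2 parse trees

Two derivations of v and v and v:
  X0 ⇒ X0 and X0 ⇒ v and X0 ⇒ v and X0 and X0 ⇒ v and v and X0 ⇒ v and v and v
  X0 ⇒ X0 and X0 ⇒ X0 and X0 and X0 ⇒ v and X0 and X0 ⇒ v and v and X0 ⇒ v and v and v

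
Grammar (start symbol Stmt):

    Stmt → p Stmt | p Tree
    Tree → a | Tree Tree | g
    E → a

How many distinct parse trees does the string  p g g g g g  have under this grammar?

14

Parse trees for p g g g g g (showing first 6 of 14):
  [Stmt p [Tree [Tree g] [Tree [Tree g] [Tree [Tree g] [Tree [Tree g] [Tree g]]]]]]
  [Stmt p [Tree [Tree g] [Tree [Tree g] [Tree [Tree [Tree g] [Tree g]] [Tree g]]]]]
  [Stmt p [Tree [Tree g] [Tree [Tree [Tree g] [Tree g]] [Tree [Tree g] [Tree g]]]]]
  [Stmt p [Tree [Tree g] [Tree [Tree [Tree g] [Tree [Tree g] [Tree g]]] [Tree g]]]]
  [Stmt p [Tree [Tree g] [Tree [Tree [Tree [Tree g] [Tree g]] [Tree g]] [Tree g]]]]
  [Stmt p [Tree [Tree [Tree g] [Tree g]] [Tree [Tree g] [Tree [Tree g] [Tree g]]]]]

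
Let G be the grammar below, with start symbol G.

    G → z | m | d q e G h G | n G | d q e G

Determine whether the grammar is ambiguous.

Ambiguous

Witness: d q e d q e m h m

Derivation 1: G ⇒ d q e G h G ⇒ d q e d q e G h G ⇒ d q e d q e m h G ⇒ d q e d q e m h m
Derivation 2: G ⇒ d q e G ⇒ d q e d q e G h G ⇒ d q e d q e m h G ⇒ d q e d q e m h m

Two distinct leftmost derivations for the same string.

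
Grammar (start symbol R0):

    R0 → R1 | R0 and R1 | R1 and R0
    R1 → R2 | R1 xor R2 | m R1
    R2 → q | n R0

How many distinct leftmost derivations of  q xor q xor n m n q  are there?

1

Parse trees for q xor q xor n m n q:
  [R0 [R1 [R1 [R1 [R2 q]] xor [R2 q]] xor [R2 n [R0 [R1 m [R1 [R2 n [R0 [R1 [R2 q]]]]]]]]]]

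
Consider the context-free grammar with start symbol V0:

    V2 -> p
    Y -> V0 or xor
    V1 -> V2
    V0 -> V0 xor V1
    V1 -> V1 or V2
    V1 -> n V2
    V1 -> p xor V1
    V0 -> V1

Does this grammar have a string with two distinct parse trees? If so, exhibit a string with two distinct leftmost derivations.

Ambiguous

Witness: p xor p

Derivation 1: V0 ⇒ V0 xor V1 ⇒ V1 xor V1 ⇒ V2 xor V1 ⇒ p xor V1 ⇒ p xor V2 ⇒ p xor p
Derivation 2: V0 ⇒ V1 ⇒ p xor V1 ⇒ p xor V2 ⇒ p xor p

Two distinct leftmost derivations for the same string.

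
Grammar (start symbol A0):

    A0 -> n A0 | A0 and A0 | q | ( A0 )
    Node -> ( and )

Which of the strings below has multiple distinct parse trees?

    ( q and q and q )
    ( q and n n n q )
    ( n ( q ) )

( q and q and q )

( q and q and q ): 2 trees
( q and n n n q ): 1 tree
( n ( q ) ): 1 tree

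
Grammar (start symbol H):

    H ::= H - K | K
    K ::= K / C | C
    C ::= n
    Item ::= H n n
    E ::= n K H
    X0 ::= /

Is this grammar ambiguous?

Unambiguous

(Item, E, X0 are unreachable from H, so their rules don't affect L(H).) H → H - K | K  ;  K → K / C | C  — a left-associative chain with C at the bottom. Each string factors uniquely by precedence.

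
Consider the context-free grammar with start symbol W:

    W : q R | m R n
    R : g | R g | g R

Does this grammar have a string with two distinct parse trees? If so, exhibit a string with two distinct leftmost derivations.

Witness: q g g

Derivation 1: W ⇒ q R ⇒ q R g ⇒ q g g
Derivation 2: W ⇒ q R ⇒ q g R ⇒ q g g

Two distinct leftmost derivations for the same string.

Ambiguous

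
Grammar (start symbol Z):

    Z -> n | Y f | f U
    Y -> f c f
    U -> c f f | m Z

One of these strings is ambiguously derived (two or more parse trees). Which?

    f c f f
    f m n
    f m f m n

f c f f: 2 trees
f m n: 1 tree
f m f m n: 1 tree

f c f f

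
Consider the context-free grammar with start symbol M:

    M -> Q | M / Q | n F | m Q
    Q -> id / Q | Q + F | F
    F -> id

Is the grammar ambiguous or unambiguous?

Witness: id / id

Derivation 1: M ⇒ Q ⇒ id / Q ⇒ id / F ⇒ id / id
Derivation 2: M ⇒ M / Q ⇒ Q / Q ⇒ F / Q ⇒ id / Q ⇒ id / F ⇒ id / id

Two distinct leftmost derivations for the same string.

Ambiguous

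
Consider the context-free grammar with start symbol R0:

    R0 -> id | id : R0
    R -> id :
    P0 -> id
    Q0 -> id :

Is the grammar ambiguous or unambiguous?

Only R0 is reachable from R0; ignoring the rest: The reachable grammar is A → atom sep A | atom. Each atom is followed by either the separator (recurse) or end-of-string (stop) — no choice point.

Unambiguous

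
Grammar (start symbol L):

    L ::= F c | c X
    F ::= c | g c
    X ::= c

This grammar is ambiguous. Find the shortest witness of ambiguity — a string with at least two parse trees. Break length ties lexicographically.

c c

length 2: c c has 2 parse trees

Two derivations of c c:
  L ⇒ F c ⇒ c c
  L ⇒ c X ⇒ c c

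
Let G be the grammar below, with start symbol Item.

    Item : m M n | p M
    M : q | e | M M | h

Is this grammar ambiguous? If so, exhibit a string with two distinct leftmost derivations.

Witness: p e e e

Derivation 1: Item ⇒ p M ⇒ p M M ⇒ p e M ⇒ p e M M ⇒ p e e M ⇒ p e e e
Derivation 2: Item ⇒ p M ⇒ p M M ⇒ p M M M ⇒ p e M M ⇒ p e e M ⇒ p e e e

Two distinct leftmost derivations for the same string.

Ambiguous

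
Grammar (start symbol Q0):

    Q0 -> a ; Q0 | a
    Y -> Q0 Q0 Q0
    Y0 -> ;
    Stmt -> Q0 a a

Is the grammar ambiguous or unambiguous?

Unambiguous

Only Q0 is reachable from Q0; ignoring the rest: Right-recursive list with a separator: after each atom, whether the separator follows determines the rule. One parse per string.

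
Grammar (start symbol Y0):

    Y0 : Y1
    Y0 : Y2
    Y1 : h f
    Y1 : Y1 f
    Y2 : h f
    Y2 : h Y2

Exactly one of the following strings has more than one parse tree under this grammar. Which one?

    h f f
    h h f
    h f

h f f: 1 tree
h h f: 1 tree
h f: 2 trees

h f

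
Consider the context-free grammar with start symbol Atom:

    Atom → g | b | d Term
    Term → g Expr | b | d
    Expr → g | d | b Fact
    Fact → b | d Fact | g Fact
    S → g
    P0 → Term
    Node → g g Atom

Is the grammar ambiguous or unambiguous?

(S, P0, Node are unreachable from Atom, so their rules don't affect L(Atom).) Restricted to the reachable nonterminals, every rule has the form A → t or A → t B, and no two rules for the same A share a first terminal. The grammar encodes a DFA — one run per string.

Unambiguous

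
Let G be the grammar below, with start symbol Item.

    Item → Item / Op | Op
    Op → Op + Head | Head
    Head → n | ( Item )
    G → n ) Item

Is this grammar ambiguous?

Unambiguous

(G is unreachable from Item, so its rules don't affect L(Item).) Item → Item / Op | Op  ;  Op → Op + Head | Head  — a left-associative chain with Head at the bottom. Each string factors uniquely by precedence.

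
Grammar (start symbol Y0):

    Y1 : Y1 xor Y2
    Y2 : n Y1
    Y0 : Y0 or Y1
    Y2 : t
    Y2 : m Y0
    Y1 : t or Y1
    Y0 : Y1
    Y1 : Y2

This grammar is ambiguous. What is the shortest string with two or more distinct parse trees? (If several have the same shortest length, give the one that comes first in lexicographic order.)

t or t

length 1: no string has ≥2 trees
length 2: no string has ≥2 trees
length 3: t or t has 2 parse trees

Two derivations of t or t:
  Y0 ⇒ Y0 or Y1 ⇒ Y1 or Y1 ⇒ Y2 or Y1 ⇒ t or Y1 ⇒ t or Y2 ⇒ t or t
  Y0 ⇒ Y1 ⇒ t or Y1 ⇒ t or Y2 ⇒ t or t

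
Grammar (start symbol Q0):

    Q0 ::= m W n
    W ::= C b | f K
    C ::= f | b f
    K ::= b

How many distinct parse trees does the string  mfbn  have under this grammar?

2

Parse trees for mfbn:
  [Q0 m [W [C f] b] n]
  [Q0 m [W f [K b]] n]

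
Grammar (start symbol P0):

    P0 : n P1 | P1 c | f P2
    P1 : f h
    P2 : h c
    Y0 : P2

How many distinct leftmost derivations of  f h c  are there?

Parse trees for f h c:
  [P0 [P1 f h] c]
  [P0 f [P2 h c]]

2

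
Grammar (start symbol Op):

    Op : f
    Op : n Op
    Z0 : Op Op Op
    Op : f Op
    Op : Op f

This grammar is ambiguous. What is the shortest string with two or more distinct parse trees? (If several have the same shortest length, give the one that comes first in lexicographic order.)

f f

length 1: no string has ≥2 trees
length 2: f f has 2 parse trees

Two derivations of f f:
  Op ⇒ f Op ⇒ f f
  Op ⇒ Op f ⇒ f f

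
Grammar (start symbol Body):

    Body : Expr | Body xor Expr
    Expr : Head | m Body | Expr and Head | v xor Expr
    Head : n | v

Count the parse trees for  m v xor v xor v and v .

16

Parse trees for m v xor v xor v and v (showing first 6 of 16):
  [Body [Expr m [Body [Expr [Expr v xor [Expr v xor [Expr [Head v]]]] and [Head v]]]]]
  [Body [Expr m [Body [Expr v xor [Expr [Expr v xor [Expr [Head v]]] and [Head v]]]]]]
  [Body [Expr m [Body [Expr v xor [Expr v xor [Expr [Expr [Head v]] and [Head v]]]]]]]
  [Body [Expr m [Body [Body [Expr [Head v]]] xor [Expr [Expr v xor [Expr [Head v]]] and [Head v]]]]]
  [Body [Expr m [Body [Body [Expr [Head v]]] xor [Expr v xor [Expr [Expr [Head v]] and [Head v]]]]]]
  [Body [Expr m [Body [Body [Expr v xor [Expr [Head v]]]] xor [Expr [Expr [Head v]] and [Head v]]]]]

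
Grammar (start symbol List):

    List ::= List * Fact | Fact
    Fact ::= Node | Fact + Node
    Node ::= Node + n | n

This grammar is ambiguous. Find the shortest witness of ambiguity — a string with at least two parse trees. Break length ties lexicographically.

length 1: no string has ≥2 trees
length 3: n + n has 2 parse trees

Two derivations of n + n:
  List ⇒ Fact ⇒ Node ⇒ Node + n ⇒ n + n
  List ⇒ Fact ⇒ Fact + Node ⇒ Node + Node ⇒ n + Node ⇒ n + n

n + n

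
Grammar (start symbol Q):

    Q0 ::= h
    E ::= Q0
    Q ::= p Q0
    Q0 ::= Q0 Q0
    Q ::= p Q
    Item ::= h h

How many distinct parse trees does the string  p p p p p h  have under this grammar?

1

Parse trees for p p p p p h:
  [Q p [Q p [Q p [Q p [Q p [Q0 h]]]]]]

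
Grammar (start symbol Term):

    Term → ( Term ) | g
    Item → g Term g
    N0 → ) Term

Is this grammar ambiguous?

Only Term is reachable from Term; ignoring the rest: Each string is a nest of matched brackets around a single atom. An opening bracket forces the recursive rule; an atom forces the base rule.

Unambiguous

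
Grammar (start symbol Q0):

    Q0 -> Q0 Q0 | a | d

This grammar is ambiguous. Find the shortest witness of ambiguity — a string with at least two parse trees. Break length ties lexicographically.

length 1: no string has ≥2 trees
length 2: no string has ≥2 trees
length 3: a a a has 2 parse trees

Two derivations of a a a:
  Q0 ⇒ Q0 Q0 ⇒ Q0 Q0 Q0 ⇒ a Q0 Q0 ⇒ a a Q0 ⇒ a a a
  Q0 ⇒ Q0 Q0 ⇒ a Q0 ⇒ a Q0 Q0 ⇒ a a Q0 ⇒ a a a

a a a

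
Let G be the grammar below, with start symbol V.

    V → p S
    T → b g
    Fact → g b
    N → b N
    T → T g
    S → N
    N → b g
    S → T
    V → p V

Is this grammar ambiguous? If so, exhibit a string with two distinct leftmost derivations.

Ambiguous

Witness: p b g

Derivation 1: V ⇒ p S ⇒ p N ⇒ p b g
Derivation 2: V ⇒ p S ⇒ p T ⇒ p b g

Two distinct leftmost derivations for the same string.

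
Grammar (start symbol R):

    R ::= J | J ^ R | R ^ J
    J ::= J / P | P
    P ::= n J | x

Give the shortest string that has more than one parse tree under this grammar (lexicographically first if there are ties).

x ^ x

length 1: no string has ≥2 trees
length 2: no string has ≥2 trees
length 3: x ^ x has 2 parse trees

Two derivations of x ^ x:
  R ⇒ J ^ R ⇒ P ^ R ⇒ x ^ R ⇒ x ^ J ⇒ x ^ P ⇒ x ^ x
  R ⇒ R ^ J ⇒ J ^ J ⇒ P ^ J ⇒ x ^ J ⇒ x ^ P ⇒ x ^ x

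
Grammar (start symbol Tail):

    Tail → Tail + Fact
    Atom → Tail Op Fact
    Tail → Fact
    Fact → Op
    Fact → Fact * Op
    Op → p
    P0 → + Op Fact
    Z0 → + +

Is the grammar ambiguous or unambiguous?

Only Tail, Fact, Op are reachable from Tail; ignoring the rest: Tail → Tail + Fact | Fact  ;  Fact → Fact * Op | Op  — a left-associative chain with Op at the bottom. Each string factors uniquely by precedence.

Unambiguous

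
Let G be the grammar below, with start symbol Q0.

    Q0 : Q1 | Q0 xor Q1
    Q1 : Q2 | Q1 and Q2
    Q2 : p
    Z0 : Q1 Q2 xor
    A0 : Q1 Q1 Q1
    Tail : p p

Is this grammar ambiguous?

Only Q0, Q1, Q2 are reachable from Q0; ignoring the rest: The grammar is stratified — Q0 handles 'xor' (left-recursive), Q1 handles 'and', Q2 atoms. Each operator has a fixed associativity and precedence level, so every string has one parse.

Unambiguous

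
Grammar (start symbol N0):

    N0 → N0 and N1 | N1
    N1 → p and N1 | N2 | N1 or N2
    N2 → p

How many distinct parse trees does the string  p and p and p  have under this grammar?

4

Parse trees for p and p and p:
  [N0 [N0 [N1 [N2 p]]] and [N1 p and [N1 [N2 p]]]]
  [N0 [N0 [N0 [N1 [N2 p]]] and [N1 [N2 p]]] and [N1 [N2 p]]]
  [N0 [N0 [N1 p and [N1 [N2 p]]]] and [N1 [N2 p]]]
  [N0 [N1 p and [N1 p and [N1 [N2 p]]]]]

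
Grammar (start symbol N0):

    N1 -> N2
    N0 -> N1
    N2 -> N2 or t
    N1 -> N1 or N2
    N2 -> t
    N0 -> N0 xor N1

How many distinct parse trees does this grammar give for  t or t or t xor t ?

Parse trees for t or t or t xor t:
  [N0 [N0 [N1 [N2 [N2 [N2 t] or t] or t]]] xor [N1 [N2 t]]]
  [N0 [N0 [N1 [N1 [N2 t]] or [N2 [N2 t] or t]]] xor [N1 [N2 t]]]
  [N0 [N0 [N1 [N1 [N2 [N2 t] or t]] or [N2 t]]] xor [N1 [N2 t]]]
  [N0 [N0 [N1 [N1 [N1 [N2 t]] or [N2 t]] or [N2 t]]] xor [N1 [N2 t]]]

4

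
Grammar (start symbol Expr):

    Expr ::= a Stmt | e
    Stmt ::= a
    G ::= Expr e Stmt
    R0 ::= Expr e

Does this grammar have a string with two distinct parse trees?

Only Expr, Stmt are reachable from Expr; ignoring the rest: Restricted to the reachable nonterminals, every rule has the form A → t or A → t B, and no two rules for the same A share a first terminal. The grammar encodes a DFA — one run per string.

Unambiguous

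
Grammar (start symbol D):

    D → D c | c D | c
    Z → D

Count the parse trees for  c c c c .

Parse trees for c c c c:
  [D [D [D [D c] c] c] c]
  [D [D [D c [D c]] c] c]
  [D [D c [D [D c] c]] c]
  [D [D c [D c [D c]]] c]
  [D c [D [D [D c] c] c]]
  [D c [D [D c [D c]] c]]
  [D c [D c [D [D c] c]]]
  [D c [D c [D c [D c]]]]

8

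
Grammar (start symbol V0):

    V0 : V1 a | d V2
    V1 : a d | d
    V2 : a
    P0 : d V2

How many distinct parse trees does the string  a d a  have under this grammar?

Parse trees for a d a:
  [V0 [V1 a d] a]

1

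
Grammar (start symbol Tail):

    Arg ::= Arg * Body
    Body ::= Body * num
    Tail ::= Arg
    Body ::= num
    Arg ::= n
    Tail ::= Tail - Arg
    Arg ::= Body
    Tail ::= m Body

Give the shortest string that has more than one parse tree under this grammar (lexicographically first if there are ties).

length 1: no string has ≥2 trees
length 2: no string has ≥2 trees
length 3: num * num has 2 parse trees

Two derivations of num * num:
  Tail ⇒ Arg ⇒ Arg * Body ⇒ Body * Body ⇒ num * Body ⇒ num * num
  Tail ⇒ Arg ⇒ Body ⇒ Body * num ⇒ num * num

num * num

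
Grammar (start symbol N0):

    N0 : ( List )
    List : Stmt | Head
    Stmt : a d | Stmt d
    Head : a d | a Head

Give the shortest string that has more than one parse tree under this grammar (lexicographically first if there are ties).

length 4: ( a d ) has 2 parse trees

Two derivations of ( a d ):
  N0 ⇒ ( List ) ⇒ ( Stmt ) ⇒ ( a d )
  N0 ⇒ ( List ) ⇒ ( Head ) ⇒ ( a d )

( a d )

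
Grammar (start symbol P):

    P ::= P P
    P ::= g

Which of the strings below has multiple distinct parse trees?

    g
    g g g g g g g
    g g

g: 1 tree
g g g g g g g: 132 trees
g g: 1 tree

g g g g g g g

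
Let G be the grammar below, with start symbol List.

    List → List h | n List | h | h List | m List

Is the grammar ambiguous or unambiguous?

Ambiguous

Witness: h h

Derivation 1: List ⇒ List h ⇒ h h
Derivation 2: List ⇒ h List ⇒ h h

Two distinct leftmost derivations for the same string.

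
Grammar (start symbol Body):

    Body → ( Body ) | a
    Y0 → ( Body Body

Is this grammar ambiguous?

(Y0 is unreachable from Body, so its rules don't affect L(Body).) Each string is a nest of matched brackets around a single atom. An opening bracket forces the recursive rule; an atom forces the base rule.

Unambiguous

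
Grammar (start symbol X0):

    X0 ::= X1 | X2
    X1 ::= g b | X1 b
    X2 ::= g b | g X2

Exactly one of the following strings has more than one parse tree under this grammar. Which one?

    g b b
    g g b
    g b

g b

g b b: 1 tree
g g b: 1 tree
g b: 2 trees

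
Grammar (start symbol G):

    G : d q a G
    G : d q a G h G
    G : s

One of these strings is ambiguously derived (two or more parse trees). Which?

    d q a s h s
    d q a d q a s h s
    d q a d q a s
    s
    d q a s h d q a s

d q a s h s: 1 tree
d q a d q a s h s: 2 trees
d q a d q a s: 1 tree
s: 1 tree
d q a s h d q a s: 1 tree

d q a d q a s h s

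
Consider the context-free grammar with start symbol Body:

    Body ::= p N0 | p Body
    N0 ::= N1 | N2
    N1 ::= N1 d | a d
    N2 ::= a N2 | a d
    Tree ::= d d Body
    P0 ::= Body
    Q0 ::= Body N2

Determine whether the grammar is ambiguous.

Ambiguous

Witness: p a d

Derivation 1: Body ⇒ p N0 ⇒ p N1 ⇒ p a d
Derivation 2: Body ⇒ p N0 ⇒ p N2 ⇒ p a d

Two distinct leftmost derivations for the same string.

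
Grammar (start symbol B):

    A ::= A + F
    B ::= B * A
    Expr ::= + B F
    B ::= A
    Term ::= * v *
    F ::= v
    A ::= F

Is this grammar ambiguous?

Only B, A, F are reachable from B; ignoring the rest: The grammar is stratified — B handles '*' (left-recursive), A handles '+', F atoms. Each operator has a fixed associativity and precedence level, so every string has one parse.

Unambiguous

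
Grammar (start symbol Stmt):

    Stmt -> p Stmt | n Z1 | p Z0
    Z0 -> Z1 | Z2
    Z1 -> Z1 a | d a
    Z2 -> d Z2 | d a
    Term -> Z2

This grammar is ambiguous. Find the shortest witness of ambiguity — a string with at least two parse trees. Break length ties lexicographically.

p d a

length 3: p d a has 2 parse trees

Two derivations of p d a:
  Stmt ⇒ p Z0 ⇒ p Z1 ⇒ p d a
  Stmt ⇒ p Z0 ⇒ p Z2 ⇒ p d a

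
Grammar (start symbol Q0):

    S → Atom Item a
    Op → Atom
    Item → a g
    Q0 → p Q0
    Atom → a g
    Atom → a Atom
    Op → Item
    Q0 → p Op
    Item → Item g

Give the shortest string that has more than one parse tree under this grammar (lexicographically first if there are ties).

length 3: p a g has 2 parse trees

Two derivations of p a g:
  Q0 ⇒ p Op ⇒ p Atom ⇒ p a g
  Q0 ⇒ p Op ⇒ p Item ⇒ p a g

p a g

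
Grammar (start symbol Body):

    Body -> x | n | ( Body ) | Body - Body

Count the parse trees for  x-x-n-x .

Parse trees for x-x-n-x:
  [Body [Body x] - [Body [Body x] - [Body [Body n] - [Body x]]]]
  [Body [Body x] - [Body [Body [Body x] - [Body n]] - [Body x]]]
  [Body [Body [Body x] - [Body x]] - [Body [Body n] - [Body x]]]
  [Body [Body [Body x] - [Body [Body x] - [Body n]]] - [Body x]]
  [Body [Body [Body [Body x] - [Body x]] - [Body n]] - [Body x]]

5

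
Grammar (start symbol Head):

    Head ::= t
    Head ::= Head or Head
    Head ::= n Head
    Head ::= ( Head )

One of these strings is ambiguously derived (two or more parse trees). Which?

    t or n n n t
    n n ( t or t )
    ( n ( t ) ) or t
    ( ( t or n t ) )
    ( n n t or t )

( n n t or t )

t or n n n t: 1 tree
n n ( t or t ): 1 tree
( n ( t ) ) or t: 1 tree
( ( t or n t ) ): 1 tree
( n n t or t ): 3 trees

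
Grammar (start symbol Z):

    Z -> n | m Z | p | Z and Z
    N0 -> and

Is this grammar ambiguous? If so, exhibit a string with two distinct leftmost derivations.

Ambiguous

Witness: m n and n

Derivation 1: Z ⇒ m Z ⇒ m Z and Z ⇒ m n and Z ⇒ m n and n
Derivation 2: Z ⇒ Z and Z ⇒ m Z and Z ⇒ m n and Z ⇒ m n and n

Two distinct leftmost derivations for the same string.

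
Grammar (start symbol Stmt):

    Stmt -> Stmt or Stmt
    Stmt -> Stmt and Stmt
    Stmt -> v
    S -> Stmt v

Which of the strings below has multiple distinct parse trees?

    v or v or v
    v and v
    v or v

v or v or v: 2 trees
v and v: 1 tree
v or v: 1 tree

v or v or v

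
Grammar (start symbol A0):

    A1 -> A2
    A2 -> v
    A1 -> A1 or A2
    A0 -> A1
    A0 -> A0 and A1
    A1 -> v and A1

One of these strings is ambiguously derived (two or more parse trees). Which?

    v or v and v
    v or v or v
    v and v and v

v or v and v: 1 tree
v or v or v: 1 tree
v and v and v: 4 trees

v and v and v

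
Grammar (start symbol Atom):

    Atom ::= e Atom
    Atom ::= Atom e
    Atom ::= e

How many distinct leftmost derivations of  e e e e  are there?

Parse trees for e e e e:
  [Atom e [Atom e [Atom e [Atom e]]]]
  [Atom e [Atom e [Atom [Atom e] e]]]
  [Atom e [Atom [Atom e [Atom e]] e]]
  [Atom e [Atom [Atom [Atom e] e] e]]
  [Atom [Atom e [Atom e [Atom e]]] e]
  [Atom [Atom e [Atom [Atom e] e]] e]
  [Atom [Atom [Atom e [Atom e]] e] e]
  [Atom [Atom [Atom [Atom e] e] e] e]

8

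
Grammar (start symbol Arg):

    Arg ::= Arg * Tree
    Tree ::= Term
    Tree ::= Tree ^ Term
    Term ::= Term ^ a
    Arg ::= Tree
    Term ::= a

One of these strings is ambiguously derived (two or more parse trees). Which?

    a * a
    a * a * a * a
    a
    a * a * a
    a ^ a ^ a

a ^ a ^ a

a * a: 1 tree
a * a * a * a: 1 tree
a: 1 tree
a * a * a: 1 tree
a ^ a ^ a: 4 trees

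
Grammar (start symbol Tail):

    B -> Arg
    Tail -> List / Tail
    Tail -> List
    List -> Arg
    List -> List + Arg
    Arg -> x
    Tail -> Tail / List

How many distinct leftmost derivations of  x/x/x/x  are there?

Parse trees for x/x/x/x:
  [Tail [List [Arg x]] / [Tail [List [Arg x]] / [Tail [List [Arg x]] / [Tail [List [Arg x]]]]]]
  [Tail [List [Arg x]] / [Tail [List [Arg x]] / [Tail [Tail [List [Arg x]]] / [List [Arg x]]]]]
  [Tail [List [Arg x]] / [Tail [Tail [List [Arg x]] / [Tail [List [Arg x]]]] / [List [Arg x]]]]
  [Tail [List [Arg x]] / [Tail [Tail [Tail [List [Arg x]]] / [List [Arg x]]] / [List [Arg x]]]]
  [Tail [Tail [List [Arg x]] / [Tail [List [Arg x]] / [Tail [List [Arg x]]]]] / [List [Arg x]]]
  [Tail [Tail [List [Arg x]] / [Tail [Tail [List [Arg x]]] / [List [Arg x]]]] / [List [Arg x]]]
  [Tail [Tail [Tail [List [Arg x]] / [Tail [List [Arg x]]]] / [List [Arg x]]] / [List [Arg x]]]
  [Tail [Tail [Tail [Tail [List [Arg x]]] / [List [Arg x]]] / [List [Arg x]]] / [List [Arg x]]]

8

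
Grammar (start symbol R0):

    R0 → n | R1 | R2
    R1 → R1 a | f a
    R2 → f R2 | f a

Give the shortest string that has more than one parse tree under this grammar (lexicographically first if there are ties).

length 1: no string has ≥2 trees
length 2: f a has 2 parse trees

Two derivations of f a:
  R0 ⇒ R1 ⇒ f a
  R0 ⇒ R2 ⇒ f a

f a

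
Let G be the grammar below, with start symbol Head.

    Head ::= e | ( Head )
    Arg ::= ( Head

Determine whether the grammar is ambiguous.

Unambiguous

Only Head is reachable from Head; ignoring the rest: L(Head) is { openⁿ atom closeⁿ : n ≥ 0 }. The bracket depth fixes n, and the derivation is forced at every step.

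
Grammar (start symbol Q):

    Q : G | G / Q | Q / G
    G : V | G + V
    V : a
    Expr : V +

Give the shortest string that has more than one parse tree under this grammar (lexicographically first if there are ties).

a / a

length 1: no string has ≥2 trees
length 3: a / a has 2 parse trees

Two derivations of a / a:
  Q ⇒ G / Q ⇒ V / Q ⇒ a / Q ⇒ a / G ⇒ a / V ⇒ a / a
  Q ⇒ Q / G ⇒ G / G ⇒ V / G ⇒ a / G ⇒ a / V ⇒ a / a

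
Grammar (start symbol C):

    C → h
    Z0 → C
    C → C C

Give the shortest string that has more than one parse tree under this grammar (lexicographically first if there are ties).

h h h

length 1: no string has ≥2 trees
length 2: no string has ≥2 trees
length 3: h h h has 2 parse trees

Two derivations of h h h:
  C ⇒ C C ⇒ h C ⇒ h C C ⇒ h h C ⇒ h h h
  C ⇒ C C ⇒ C C C ⇒ h C C ⇒ h h C ⇒ h h h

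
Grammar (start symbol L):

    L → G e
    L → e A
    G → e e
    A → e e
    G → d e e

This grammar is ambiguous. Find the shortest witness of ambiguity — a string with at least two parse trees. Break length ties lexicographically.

e e e

length 3: e e e has 2 parse trees

Two derivations of e e e:
  L ⇒ G e ⇒ e e e
  L ⇒ e A ⇒ e e e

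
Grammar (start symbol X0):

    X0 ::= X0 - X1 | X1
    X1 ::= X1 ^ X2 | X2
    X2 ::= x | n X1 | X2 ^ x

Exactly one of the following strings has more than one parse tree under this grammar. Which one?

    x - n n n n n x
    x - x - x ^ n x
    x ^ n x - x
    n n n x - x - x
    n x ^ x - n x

x - n n n n n x: 1 tree
x - x - x ^ n x: 1 tree
x ^ n x - x: 1 tree
n n n x - x - x: 1 tree
n x ^ x - n x: 4 trees

n x ^ x - n x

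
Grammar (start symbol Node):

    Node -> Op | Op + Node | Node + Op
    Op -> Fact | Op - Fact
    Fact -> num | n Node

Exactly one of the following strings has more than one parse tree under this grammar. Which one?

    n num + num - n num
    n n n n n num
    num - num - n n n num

n num + num - n num

n num + num - n num: 6 trees
n n n n n num: 1 tree
num - num - n n n num: 1 tree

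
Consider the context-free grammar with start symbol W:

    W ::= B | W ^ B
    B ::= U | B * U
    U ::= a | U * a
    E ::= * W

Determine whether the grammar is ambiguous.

Witness: a * a

Derivation 1: W ⇒ B ⇒ U ⇒ U * a ⇒ a * a
Derivation 2: W ⇒ B ⇒ B * U ⇒ U * U ⇒ a * U ⇒ a * a

Two distinct leftmost derivations for the same string.

Ambiguous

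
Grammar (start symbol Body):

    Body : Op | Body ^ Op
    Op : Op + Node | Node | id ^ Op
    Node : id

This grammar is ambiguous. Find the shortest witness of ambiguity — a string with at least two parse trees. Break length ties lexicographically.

id ^ id

length 1: no string has ≥2 trees
length 3: id ^ id has 2 parse trees

Two derivations of id ^ id:
  Body ⇒ Op ⇒ id ^ Op ⇒ id ^ Node ⇒ id ^ id
  Body ⇒ Body ^ Op ⇒ Op ^ Op ⇒ Node ^ Op ⇒ id ^ Op ⇒ id ^ Node ⇒ id ^ id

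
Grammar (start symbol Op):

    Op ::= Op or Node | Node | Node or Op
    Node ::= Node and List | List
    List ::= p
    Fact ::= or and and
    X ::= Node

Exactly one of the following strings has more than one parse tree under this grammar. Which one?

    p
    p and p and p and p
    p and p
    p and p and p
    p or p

p: 1 tree
p and p and p and p: 1 tree
p and p: 1 tree
p and p and p: 1 tree
p or p: 2 trees

p or p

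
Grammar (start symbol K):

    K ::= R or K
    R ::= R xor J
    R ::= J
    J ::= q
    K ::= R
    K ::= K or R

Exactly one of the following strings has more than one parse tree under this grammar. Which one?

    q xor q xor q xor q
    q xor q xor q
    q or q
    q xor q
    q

q xor q xor q xor q: 1 tree
q xor q xor q: 1 tree
q or q: 2 trees
q xor q: 1 tree
q: 1 tree

q or q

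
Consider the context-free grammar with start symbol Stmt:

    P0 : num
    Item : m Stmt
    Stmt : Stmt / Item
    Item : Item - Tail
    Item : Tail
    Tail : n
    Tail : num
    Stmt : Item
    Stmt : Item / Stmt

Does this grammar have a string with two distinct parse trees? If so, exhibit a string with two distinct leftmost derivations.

Ambiguous

Witness: n / n

Derivation 1: Stmt ⇒ Stmt / Item ⇒ Item / Item ⇒ Tail / Item ⇒ n / Item ⇒ n / Tail ⇒ n / n
Derivation 2: Stmt ⇒ Item / Stmt ⇒ Tail / Stmt ⇒ n / Stmt ⇒ n / Item ⇒ n / Tail ⇒ n / n

Two distinct leftmost derivations for the same string.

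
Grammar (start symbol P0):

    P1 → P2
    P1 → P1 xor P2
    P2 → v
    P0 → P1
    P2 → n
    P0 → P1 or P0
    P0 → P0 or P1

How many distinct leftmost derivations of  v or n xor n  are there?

Parse trees for v or n xor n:
  [P0 [P1 [P2 v]] or [P0 [P1 [P1 [P2 n]] xor [P2 n]]]]
  [P0 [P0 [P1 [P2 v]]] or [P1 [P1 [P2 n]] xor [P2 n]]]

2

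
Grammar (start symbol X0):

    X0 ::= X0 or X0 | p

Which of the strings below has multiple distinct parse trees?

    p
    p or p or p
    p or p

p or p or p

p: 1 tree
p or p or p: 2 trees
p or p: 1 tree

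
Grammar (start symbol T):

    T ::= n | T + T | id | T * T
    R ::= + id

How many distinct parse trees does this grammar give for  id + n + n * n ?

Parse trees for id + n + n * n:
  [T [T id] + [T [T n] + [T [T n] * [T n]]]]
  [T [T id] + [T [T [T n] + [T n]] * [T n]]]
  [T [T [T id] + [T n]] + [T [T n] * [T n]]]
  [T [T [T id] + [T [T n] + [T n]]] * [T n]]
  [T [T [T [T id] + [T n]] + [T n]] * [T n]]

5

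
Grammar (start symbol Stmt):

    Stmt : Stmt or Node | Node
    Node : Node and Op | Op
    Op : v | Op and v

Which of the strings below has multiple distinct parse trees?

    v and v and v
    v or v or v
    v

v and v and v

v and v and v: 4 trees
v or v or v: 1 tree
v: 1 tree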